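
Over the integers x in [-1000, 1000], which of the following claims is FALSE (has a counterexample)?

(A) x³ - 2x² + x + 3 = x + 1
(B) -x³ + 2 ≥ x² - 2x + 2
(A) x = 0: LHS = 0³ - 2·0² + 0 + 3 = 3, RHS = 0 + 1 = 1; 3 = 1 — FAILS
(B) x = -1: LHS = -(-1)³ + 2 = 3, RHS = (-1)² - 2·(-1) + 2 = 5; 3 ≥ 5 — FAILS

Answer: Both A and B are false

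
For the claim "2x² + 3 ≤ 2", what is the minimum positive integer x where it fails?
Testing positive integers:
x = 1: LHS = 2·1² + 3 = 5; 5 ≤ 2 — FAILS  ← smallest positive counterexample

Answer: x = 1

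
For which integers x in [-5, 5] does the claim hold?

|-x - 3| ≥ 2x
Holds for: {-5, -4, -3, -2, -1, 0, 1, 2, 3}
Fails for: {4, 5}

Answer: {-5, -4, -3, -2, -1, 0, 1, 2, 3}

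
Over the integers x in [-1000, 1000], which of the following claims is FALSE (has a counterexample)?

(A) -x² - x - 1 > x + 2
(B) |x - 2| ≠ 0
(A) x = 0: LHS = -0² - 0 - 1 = -1, RHS = 0 + 2 = 2; -1 > 2 — FAILS
(B) x = 2: LHS = |2 - 2| = |0| = 0; 0 ≠ 0 — FAILS

Answer: Both A and B are false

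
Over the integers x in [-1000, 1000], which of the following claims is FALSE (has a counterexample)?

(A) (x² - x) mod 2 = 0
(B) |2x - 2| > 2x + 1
(A) For a polynomial with integer coefficients, its value mod 2 depends only on x mod 2, so it suffices to check one representative of each residue class, x = 0, 1:
x = 0: LHS = (0² - 0) mod 2 = 0 mod 2 = 0; 0 = 0 — holds
x = 1: LHS = (1² - 1) mod 2 = 0 mod 2 = 0; 0 = 0 — holds
The relation holds in every residue class, so the relation holds for every integer in [-1000, 1000].

(B) x = 1: LHS = |2·1 - 2| = |0| = 0, RHS = 2·1 + 1 = 3; 0 > 3 — FAILS

Only (B) has a counterexample.

Answer: B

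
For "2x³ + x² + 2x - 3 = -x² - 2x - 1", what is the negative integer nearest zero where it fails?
Testing negative integers from -1 downward:
x = -1: LHS = 2·(-1)³ + (-1)² + 2·(-1) - 3 = -6, RHS = -(-1)² - 2·(-1) - 1 = 0; -6 = 0 — FAILS  ← closest negative counterexample to 0

Answer: x = -1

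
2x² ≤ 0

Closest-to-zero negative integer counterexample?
Testing negative integers from -1 downward:
x = -1: LHS = 2·(-1)² = 2; 2 ≤ 0 — FAILS  ← closest negative counterexample to 0

Answer: x = -1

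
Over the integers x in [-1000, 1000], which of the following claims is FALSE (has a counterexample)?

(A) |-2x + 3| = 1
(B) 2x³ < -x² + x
(A) x = 0: LHS = |-2·0 + 3| = |3| = 3; 3 = 1 — FAILS
(B) x = 0: LHS = 2·0³ = 0, RHS = -0² + 0 = 0; 0 < 0 — FAILS

Answer: Both A and B are false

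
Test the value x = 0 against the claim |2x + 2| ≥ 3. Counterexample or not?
Substitute x = 0 into the relation:
x = 0: LHS = |2·0 + 2| = |2| = 2; 2 ≥ 3 — FAILS

Since the claim fails at x = 0, this value is a counterexample.

Answer: Yes, x = 0 is a counterexample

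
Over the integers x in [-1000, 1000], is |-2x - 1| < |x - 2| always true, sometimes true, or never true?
Holds at x = 0: LHS = |-2·0 - 1| = |-1| = 1, RHS = |0 - 2| = |-2| = 2; 1 < 2 — holds
Fails at x = 1: LHS = |-2·1 - 1| = |-3| = 3, RHS = |1 - 2| = |-1| = 1; 3 < 1 — FAILS
It is satisfied by some integers in the range but not all.

Answer: Sometimes true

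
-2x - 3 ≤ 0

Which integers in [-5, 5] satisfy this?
Holds for: {-1, 0, 1, 2, 3, 4, 5}
Fails for: {-5, -4, -3, -2}

Answer: {-1, 0, 1, 2, 3, 4, 5}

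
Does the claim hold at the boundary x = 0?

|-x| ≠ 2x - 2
x = 0: LHS = |-0| = |0| = 0, RHS = 2·0 - 2 = -2; 0 ≠ -2 — holds

The relation is satisfied at x = 0.

Answer: Yes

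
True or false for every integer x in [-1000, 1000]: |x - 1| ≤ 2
The claim fails at x = -2:
x = -2: LHS = |(-2) - 1| = |-3| = 3; 3 ≤ 2 — FAILS

Because a single integer refutes it, the statement is false.

Answer: False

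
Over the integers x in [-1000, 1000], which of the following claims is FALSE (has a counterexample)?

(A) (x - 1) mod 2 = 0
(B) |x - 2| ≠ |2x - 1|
(A) x = 0: LHS = (0 - 1) mod 2 = (-1) mod 2 = 1; 1 = 0 — FAILS
(B) x = 1: LHS = |1 - 2| = |-1| = 1, RHS = |2·1 - 1| = |1| = 1; 1 ≠ 1 — FAILS

Answer: Both A and B are false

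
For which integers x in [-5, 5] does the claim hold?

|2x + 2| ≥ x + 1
Over all integers in [-5, 5], LHS − RHS is smallest at x = -1, where it equals 0:
x = -1: LHS = |2·(-1) + 2| = |0| = 0, RHS = (-1) + 1 = 0; 0 ≥ 0 — holds
At the ends of the range:
x = -5: LHS = |2·(-5) + 2| = |-8| = 8, RHS = (-5) + 1 = -4; 8 ≥ -4 — holds
x = 5: LHS = |2·5 + 2| = |12| = 12, RHS = 5 + 1 = 6; 12 ≥ 6 — holds
Hence LHS − RHS is never negative, i.e. LHS ≥ RHS throughout, so the relation holds for every integer in [-5, 5].

Answer: All integers in [-5, 5]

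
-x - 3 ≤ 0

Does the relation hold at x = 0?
x = 0: LHS = -0 - 3 = -3; -3 ≤ 0 — holds

The relation is satisfied at x = 0.

Answer: Yes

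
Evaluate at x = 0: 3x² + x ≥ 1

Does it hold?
x = 0: LHS = 3·0² + 0 = 0; 0 ≥ 1 — FAILS

The relation fails at x = 0, so x = 0 is a counterexample.

Answer: No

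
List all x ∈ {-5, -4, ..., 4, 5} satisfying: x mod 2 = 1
Holds for: {-5, -3, -1, 1, 3, 5}
Fails for: {-4, -2, 0, 2, 4}

Answer: {-5, -3, -1, 1, 3, 5}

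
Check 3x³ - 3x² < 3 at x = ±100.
x = 100: LHS = 3·100³ - 3·100² = 2970000; 2970000 < 3 — FAILS
x = -100: LHS = 3·(-100)³ - 3·(-100)² = -3030000; -3030000 < 3 — holds

Answer: Partially: fails for x = 100, holds for x = -100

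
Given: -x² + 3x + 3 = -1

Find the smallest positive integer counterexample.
Testing positive integers:
x = 1: LHS = -1² + 3·1 + 3 = 5; 5 = -1 — FAILS  ← smallest positive counterexample

Answer: x = 1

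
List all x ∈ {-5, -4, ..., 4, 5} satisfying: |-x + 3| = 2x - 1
Track d = LHS − RHS over the integers in [-5, 5]. Equality would need d = 0, but d changes sign only between consecutive integers, jumping over 0:
x = 1: LHS = |-1 + 3| = |2| = 2, RHS = 2·1 - 1 = 1; 2 = 1 — FAILS  (d = 1)
x = 2: LHS = |-2 + 3| = |1| = 1, RHS = 2·2 - 1 = 3; 1 = 3 — FAILS  (d = -2)
Away from these crossings d keeps a constant sign, and checking every integer in [-5, 5] confirms d ≠ 0 throughout. Hence the two sides are never equal, so the claimed relation (=) fails for every integer in [-5, 5].

Answer: None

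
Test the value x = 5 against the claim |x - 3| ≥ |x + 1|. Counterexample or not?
Substitute x = 5 into the relation:
x = 5: LHS = |5 - 3| = |2| = 2, RHS = |5 + 1| = |6| = 6; 2 ≥ 6 — FAILS

Since the claim fails at x = 5, this value is a counterexample.

Answer: Yes, x = 5 is a counterexample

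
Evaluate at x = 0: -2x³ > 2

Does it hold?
x = 0: LHS = -2·0³ = 0; 0 > 2 — FAILS

The relation fails at x = 0, so x = 0 is a counterexample.

Answer: No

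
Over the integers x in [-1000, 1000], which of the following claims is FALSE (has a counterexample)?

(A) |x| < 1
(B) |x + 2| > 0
(A) x = 1: LHS = |1| = 1; 1 < 1 — FAILS
(B) x = -2: LHS = |(-2) + 2| = |0| = 0; 0 > 0 — FAILS

Answer: Both A and B are false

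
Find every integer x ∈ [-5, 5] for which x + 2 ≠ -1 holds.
Holds for: {-5, -4, -2, -1, 0, 1, 2, 3, 4, 5}
Fails for: {-3}

Answer: {-5, -4, -2, -1, 0, 1, 2, 3, 4, 5}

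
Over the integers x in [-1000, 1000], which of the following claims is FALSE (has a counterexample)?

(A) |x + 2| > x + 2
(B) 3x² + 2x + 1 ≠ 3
(A) x = 0: LHS = |0 + 2| = |2| = 2, RHS = 0 + 2 = 2; 2 > 2 — FAILS

(B) Track d = LHS − RHS over the integers in [-1000, 1000]. Equality would need d = 0, but d changes sign only between consecutive integers, jumping over 0:
x = -2: LHS = 3·(-2)² + 2·(-2) + 1 = 9; 9 ≠ 3 — holds  (d = 6)
x = -1: LHS = 3·(-1)² + 2·(-1) + 1 = 2; 2 ≠ 3 — holds  (d = -1)
x = 0: LHS = 3·0² + 2·0 + 1 = 1; 1 ≠ 3 — holds  (d = -2)
x = 1: LHS = 3·1² + 2·1 + 1 = 6; 6 ≠ 3 — holds  (d = 3)
Away from these crossings d keeps a constant sign, and checking every integer in [-1000, 1000] confirms d ≠ 0 throughout. Hence the two sides are never equal, so the relation holds for every integer in [-1000, 1000].

Only (A) has a counterexample.

Answer: A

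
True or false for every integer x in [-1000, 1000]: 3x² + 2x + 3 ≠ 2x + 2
Over all integers in [-1000, 1000], LHS − RHS is always positive; it is smallest at x = 0, where it equals 1:
x = 0: LHS = 3·0² + 2·0 + 3 = 3, RHS = 2·0 + 2 = 2; 3 ≠ 2 — holds
At the ends of the range:
x = -1000: LHS = 3·(-1000)² + 2·(-1000) + 3 = 2998003, RHS = 2·(-1000) + 2 = -1998; 2998003 ≠ -1998 — holds
x = 1000: LHS = 3·1000² + 2·1000 + 3 = 3002003, RHS = 2·1000 + 2 = 2002; 3002003 ≠ 2002 — holds
Hence LHS − RHS is never 0, i.e. the two sides are never equal, so the relation holds for every integer in [-1000, 1000].

No counterexample exists.

Answer: True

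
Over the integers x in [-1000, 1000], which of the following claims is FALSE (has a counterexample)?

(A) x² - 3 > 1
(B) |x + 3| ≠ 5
(A) x = 0: LHS = 0² - 3 = -3; -3 > 1 — FAILS
(B) x = 2: LHS = |2 + 3| = |5| = 5; 5 ≠ 5 — FAILS

Answer: Both A and B are false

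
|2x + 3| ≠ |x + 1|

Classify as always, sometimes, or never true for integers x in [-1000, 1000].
Holds at x = 0: LHS = |2·0 + 3| = |3| = 3, RHS = |0 + 1| = |1| = 1; 3 ≠ 1 — holds
Fails at x = -2: LHS = |2·(-2) + 3| = |-1| = 1, RHS = |(-2) + 1| = |-1| = 1; 1 ≠ 1 — FAILS
It is satisfied by some integers in the range but not all.

Answer: Sometimes true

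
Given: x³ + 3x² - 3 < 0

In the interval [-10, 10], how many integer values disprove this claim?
Counterexamples in [-10, 10]: {-2, 1, 2, 3, 4, 5, 6, 7, 8, 9, 10}.

Counting them gives 11 values.

Answer: 11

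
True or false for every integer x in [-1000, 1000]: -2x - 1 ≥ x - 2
The claim fails at x = 1:
x = 1: LHS = -2·1 - 1 = -3, RHS = 1 - 2 = -1; -3 ≥ -1 — FAILS

Because a single integer refutes it, the statement is false.

Answer: False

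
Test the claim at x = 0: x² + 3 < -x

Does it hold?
x = 0: LHS = 0² + 3 = 3, RHS = -0 = 0; 3 < 0 — FAILS

The relation fails at x = 0, so x = 0 is a counterexample.

Answer: No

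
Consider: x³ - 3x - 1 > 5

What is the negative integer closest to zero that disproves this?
Testing negative integers from -1 downward:
x = -1: LHS = (-1)³ - 3·(-1) - 1 = 1; 1 > 5 — FAILS  ← closest negative counterexample to 0

Answer: x = -1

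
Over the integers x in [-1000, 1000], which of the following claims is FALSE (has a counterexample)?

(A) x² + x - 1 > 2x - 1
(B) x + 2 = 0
(A) x = 0: LHS = 0² + 0 - 1 = -1, RHS = 2·0 - 1 = -1; -1 > -1 — FAILS
(B) x = 0: LHS = 0 + 2 = 2; 2 = 0 — FAILS

Answer: Both A and B are false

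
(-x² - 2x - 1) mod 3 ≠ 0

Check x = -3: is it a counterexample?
Substitute x = -3 into the relation:
x = -3: LHS = (-(-3)² - 2·(-3) - 1) mod 3 = (-4) mod 3 = 2; 2 ≠ 0 — holds

The claim holds here, so x = -3 is not a counterexample. (A counterexample exists elsewhere, e.g. x = -1.)

Answer: No, x = -3 is not a counterexample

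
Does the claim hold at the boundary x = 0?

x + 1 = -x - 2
x = 0: LHS = 0 + 1 = 1, RHS = -0 - 2 = -2; 1 = -2 — FAILS

The relation fails at x = 0, so x = 0 is a counterexample.

Answer: No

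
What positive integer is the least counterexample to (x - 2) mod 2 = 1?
Testing positive integers:
x = 1: LHS = (1 - 2) mod 2 = (-1) mod 2 = 1; 1 = 1 — holds
x = 2: LHS = (2 - 2) mod 2 = 0 mod 2 = 0; 0 = 1 — FAILS  ← smallest positive counterexample

Answer: x = 2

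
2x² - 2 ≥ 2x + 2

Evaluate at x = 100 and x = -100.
x = 100: LHS = 2·100² - 2 = 19998, RHS = 2·100 + 2 = 202; 19998 ≥ 202 — holds
x = -100: LHS = 2·(-100)² - 2 = 19998, RHS = 2·(-100) + 2 = -198; 19998 ≥ -198 — holds

Answer: Yes, holds for both x = 100 and x = -100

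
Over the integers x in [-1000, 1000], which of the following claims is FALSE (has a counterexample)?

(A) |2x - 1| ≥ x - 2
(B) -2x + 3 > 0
(A) Over all integers in [-1000, 1000], LHS − RHS is smallest at x = 1, where it equals 2:
x = 1: LHS = |2·1 - 1| = |1| = 1, RHS = 1 - 2 = -1; 1 ≥ -1 — holds
At the ends of the range:
x = -1000: LHS = |2·(-1000) - 1| = |-2001| = 2001, RHS = (-1000) - 2 = -1002; 2001 ≥ -1002 — holds
x = 1000: LHS = |2·1000 - 1| = |1999| = 1999, RHS = 1000 - 2 = 998; 1999 ≥ 998 — holds
Hence LHS − RHS is never negative, i.e. LHS ≥ RHS throughout, so the relation holds for every integer in [-1000, 1000].

(B) x = 2: LHS = -2·2 + 3 = -1; -1 > 0 — FAILS

Only (B) has a counterexample.

Answer: B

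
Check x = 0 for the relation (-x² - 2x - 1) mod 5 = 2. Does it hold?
x = 0: LHS = (-0² - 2·0 - 1) mod 5 = (-1) mod 5 = 4; 4 = 2 — FAILS

The relation fails at x = 0, so x = 0 is a counterexample.

Answer: No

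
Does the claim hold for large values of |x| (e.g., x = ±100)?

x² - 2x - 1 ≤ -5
x = 100: LHS = 100² - 2·100 - 1 = 9799; 9799 ≤ -5 — FAILS
x = -100: LHS = (-100)² - 2·(-100) - 1 = 10199; 10199 ≤ -5 — FAILS

Answer: No, fails for both x = 100 and x = -100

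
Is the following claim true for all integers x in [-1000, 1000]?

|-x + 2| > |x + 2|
The claim fails at x = 0:
x = 0: LHS = |-0 + 2| = |2| = 2, RHS = |0 + 2| = |2| = 2; 2 > 2 — FAILS

Because a single integer refutes it, the statement is false.

Answer: False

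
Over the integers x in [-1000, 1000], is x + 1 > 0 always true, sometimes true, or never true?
Holds at x = 0: LHS = 0 + 1 = 1; 1 > 0 — holds
Fails at x = -1: LHS = (-1) + 1 = 0; 0 > 0 — FAILS
It is satisfied by some integers in the range but not all.

Answer: Sometimes true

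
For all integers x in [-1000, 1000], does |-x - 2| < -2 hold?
The claim fails at x = 0:
x = 0: LHS = |-0 - 2| = |-2| = 2; 2 < -2 — FAILS

Because a single integer refutes it, the statement is false.

Answer: False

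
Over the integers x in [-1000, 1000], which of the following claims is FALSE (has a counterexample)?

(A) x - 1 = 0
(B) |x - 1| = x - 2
(A) x = 0: LHS = 0 - 1 = -1; -1 = 0 — FAILS
(B) x = 0: LHS = |0 - 1| = |-1| = 1, RHS = 0 - 2 = -2; 1 = -2 — FAILS

Answer: Both A and B are false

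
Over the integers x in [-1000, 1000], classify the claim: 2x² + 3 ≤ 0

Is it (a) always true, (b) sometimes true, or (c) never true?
Over all integers in [-1000, 1000], LHS − RHS is smallest at x = 0, where it equals 3:
x = 0: LHS = 2·0² + 3 = 3; 3 ≤ 0 — FAILS
At the ends of the range:
x = -1000: LHS = 2·(-1000)² + 3 = 2000003; 2000003 ≤ 0 — FAILS
x = 1000: LHS = 2·1000² + 3 = 2000003; 2000003 ≤ 0 — FAILS
Hence LHS − RHS is never zero or negative, i.e. LHS > RHS throughout, so the claimed relation (≤) fails for every integer in [-1000, 1000].

No integer in the range satisfies it.

Answer: Never true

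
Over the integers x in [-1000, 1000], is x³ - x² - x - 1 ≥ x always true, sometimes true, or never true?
Holds at x = 3: LHS = 3³ - 3² - 3 - 1 = 14; 14 ≥ 3 — holds
Fails at x = 0: LHS = 0³ - 0² - 0 - 1 = -1; -1 ≥ 0 — FAILS
It is satisfied by some integers in the range but not all.

Answer: Sometimes true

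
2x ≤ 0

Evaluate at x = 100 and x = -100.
x = 100: LHS = 2·100 = 200; 200 ≤ 0 — FAILS
x = -100: LHS = 2·(-100) = -200; -200 ≤ 0 — holds

Answer: Partially: fails for x = 100, holds for x = -100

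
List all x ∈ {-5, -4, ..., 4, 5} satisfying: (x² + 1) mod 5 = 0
Holds for: {-3, -2, 2, 3}
Fails for: {-5, -4, -1, 0, 1, 4, 5}

Answer: {-3, -2, 2, 3}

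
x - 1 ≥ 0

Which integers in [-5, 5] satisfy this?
Holds for: {1, 2, 3, 4, 5}
Fails for: {-5, -4, -3, -2, -1, 0}

Answer: {1, 2, 3, 4, 5}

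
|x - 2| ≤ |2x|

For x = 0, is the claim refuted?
Substitute x = 0 into the relation:
x = 0: LHS = |0 - 2| = |-2| = 2, RHS = |2·0| = |0| = 0; 2 ≤ 0 — FAILS

Since the claim fails at x = 0, this value is a counterexample.

Answer: Yes, x = 0 is a counterexample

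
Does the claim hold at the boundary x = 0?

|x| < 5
x = 0: LHS = |0| = 0; 0 < 5 — holds

The relation is satisfied at x = 0.

Answer: Yes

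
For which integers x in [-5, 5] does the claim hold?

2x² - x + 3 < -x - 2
Over all integers in [-5, 5], LHS − RHS is smallest at x = 0, where it equals 5:
x = 0: LHS = 2·0² - 0 + 3 = 3, RHS = -0 - 2 = -2; 3 < -2 — FAILS
At the ends of the range:
x = -5: LHS = 2·(-5)² - (-5) + 3 = 58, RHS = -(-5) - 2 = 3; 58 < 3 — FAILS
x = 5: LHS = 2·5² - 5 + 3 = 48, RHS = -5 - 2 = -7; 48 < -7 — FAILS
Hence LHS − RHS is never negative, i.e. LHS ≥ RHS throughout, so the claimed relation (<) fails for every integer in [-5, 5].

Answer: None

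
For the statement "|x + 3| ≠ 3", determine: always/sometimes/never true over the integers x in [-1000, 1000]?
Holds at x = 1: LHS = |1 + 3| = |4| = 4; 4 ≠ 3 — holds
Fails at x = 0: LHS = |0 + 3| = |3| = 3; 3 ≠ 3 — FAILS
It is satisfied by some integers in the range but not all.

Answer: Sometimes true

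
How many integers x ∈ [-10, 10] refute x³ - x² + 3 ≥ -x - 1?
Counterexamples in [-10, 10]: {-10, -9, -8, -7, -6, -5, -4, -3, -2}.

Counting them gives 9 values.

Answer: 9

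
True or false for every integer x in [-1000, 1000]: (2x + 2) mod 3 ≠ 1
The claim fails at x = 1:
x = 1: LHS = (2·1 + 2) mod 3 = 4 mod 3 = 1; 1 ≠ 1 — FAILS

Because a single integer refutes it, the statement is false.

Answer: False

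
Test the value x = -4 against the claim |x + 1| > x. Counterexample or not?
Substitute x = -4 into the relation:
x = -4: LHS = |(-4) + 1| = |-3| = 3; 3 > -4 — holds

The relation holds at x = -4, so it is not a counterexample.

Answer: No, x = -4 is not a counterexample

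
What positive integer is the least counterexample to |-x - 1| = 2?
Testing positive integers:
x = 1: LHS = |-1 - 1| = |-2| = 2; 2 = 2 — holds
x = 2: LHS = |-2 - 1| = |-3| = 3; 3 = 2 — FAILS  ← smallest positive counterexample

Answer: x = 2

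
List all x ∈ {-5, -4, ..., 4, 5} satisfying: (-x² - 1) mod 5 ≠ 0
Holds for: {-5, -4, -1, 0, 1, 4, 5}
Fails for: {-3, -2, 2, 3}

Answer: {-5, -4, -1, 0, 1, 4, 5}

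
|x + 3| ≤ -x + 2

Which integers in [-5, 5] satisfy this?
Holds for: {-5, -4, -3, -2, -1}
Fails for: {0, 1, 2, 3, 4, 5}

Answer: {-5, -4, -3, -2, -1}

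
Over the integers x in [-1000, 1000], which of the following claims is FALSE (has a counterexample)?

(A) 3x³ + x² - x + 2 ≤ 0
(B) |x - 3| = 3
(A) x = 0: LHS = 3·0³ + 0² - 0 + 2 = 2; 2 ≤ 0 — FAILS
(B) x = 1: LHS = |1 - 3| = |-2| = 2; 2 = 3 — FAILS

Answer: Both A and B are false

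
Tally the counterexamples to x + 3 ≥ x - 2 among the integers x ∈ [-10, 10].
Over all integers in [-10, 10], LHS − RHS is smallest at x = 0, where it equals 5:
x = 0: LHS = 0 + 3 = 3, RHS = 0 - 2 = -2; 3 ≥ -2 — holds
At the ends of the range:
x = -10: LHS = (-10) + 3 = -7, RHS = (-10) - 2 = -12; -7 ≥ -12 — holds
x = 10: LHS = 10 + 3 = 13, RHS = 10 - 2 = 8; 13 ≥ 8 — holds
Hence LHS − RHS is never negative, i.e. LHS ≥ RHS throughout, so the relation holds for every integer in [-10, 10].

No counterexample appears in that range.

Answer: 0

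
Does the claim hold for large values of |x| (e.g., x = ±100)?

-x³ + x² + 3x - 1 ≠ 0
x = 100: LHS = -100³ + 100² + 3·100 - 1 = -989701; -989701 ≠ 0 — holds
x = -100: LHS = -(-100)³ + (-100)² + 3·(-100) - 1 = 1009699; 1009699 ≠ 0 — holds

Answer: Yes, holds for both x = 100 and x = -100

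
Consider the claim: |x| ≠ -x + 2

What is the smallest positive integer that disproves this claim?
Testing positive integers:
x = 1: LHS = |1| = 1, RHS = -1 + 2 = 1; 1 ≠ 1 — FAILS  ← smallest positive counterexample

Answer: x = 1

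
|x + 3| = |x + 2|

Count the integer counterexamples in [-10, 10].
Counterexamples in [-10, 10]: {-10, -9, -8, -7, -6, -5, -4, -3, -2, -1, 0, 1, 2, 3, 4, 5, 6, 7, 8, 9, 10}.

Counting them gives 21 values.

Answer: 21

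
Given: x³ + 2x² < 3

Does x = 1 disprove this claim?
Substitute x = 1 into the relation:
x = 1: LHS = 1³ + 2·1² = 3; 3 < 3 — FAILS

Since the claim fails at x = 1, this value is a counterexample.

Answer: Yes, x = 1 is a counterexample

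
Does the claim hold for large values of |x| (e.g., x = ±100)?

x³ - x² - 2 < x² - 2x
x = 100: LHS = 100³ - 100² - 2 = 989998, RHS = 100² - 2·100 = 9800; 989998 < 9800 — FAILS
x = -100: LHS = (-100)³ - (-100)² - 2 = -1010002, RHS = (-100)² - 2·(-100) = 10200; -1010002 < 10200 — holds

Answer: Partially: fails for x = 100, holds for x = -100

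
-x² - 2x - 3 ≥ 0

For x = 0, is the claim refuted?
Substitute x = 0 into the relation:
x = 0: LHS = -0² - 2·0 - 3 = -3; -3 ≥ 0 — FAILS

Since the claim fails at x = 0, this value is a counterexample.

Answer: Yes, x = 0 is a counterexample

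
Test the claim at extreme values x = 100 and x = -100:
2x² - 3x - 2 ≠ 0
x = 100: LHS = 2·100² - 3·100 - 2 = 19698; 19698 ≠ 0 — holds
x = -100: LHS = 2·(-100)² - 3·(-100) - 2 = 20298; 20298 ≠ 0 — holds

Answer: Yes, holds for both x = 100 and x = -100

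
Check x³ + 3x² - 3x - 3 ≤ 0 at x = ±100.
x = 100: LHS = 100³ + 3·100² - 3·100 - 3 = 1029697; 1029697 ≤ 0 — FAILS
x = -100: LHS = (-100)³ + 3·(-100)² - 3·(-100) - 3 = -969703; -969703 ≤ 0 — holds

Answer: Partially: fails for x = 100, holds for x = -100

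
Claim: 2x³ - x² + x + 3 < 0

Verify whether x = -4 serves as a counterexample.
Substitute x = -4 into the relation:
x = -4: LHS = 2·(-4)³ - (-4)² + (-4) + 3 = -145; -145 < 0 — holds

The claim holds here, so x = -4 is not a counterexample. (A counterexample exists elsewhere, e.g. x = 0.)

Answer: No, x = -4 is not a counterexample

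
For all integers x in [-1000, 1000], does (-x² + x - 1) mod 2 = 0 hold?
The claim fails at x = 0:
x = 0: LHS = (-0² + 0 - 1) mod 2 = (-1) mod 2 = 1; 1 = 0 — FAILS

Because a single integer refutes it, the statement is false.

Answer: False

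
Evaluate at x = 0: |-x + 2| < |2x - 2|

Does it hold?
x = 0: LHS = |-0 + 2| = |2| = 2, RHS = |2·0 - 2| = |-2| = 2; 2 < 2 — FAILS

The relation fails at x = 0, so x = 0 is a counterexample.

Answer: No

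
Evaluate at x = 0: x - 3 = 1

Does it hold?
x = 0: LHS = 0 - 3 = -3; -3 = 1 — FAILS

The relation fails at x = 0, so x = 0 is a counterexample.

Answer: No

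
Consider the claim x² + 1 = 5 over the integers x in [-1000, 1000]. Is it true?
The claim fails at x = 0:
x = 0: LHS = 0² + 1 = 1; 1 = 5 — FAILS

Because a single integer refutes it, the statement is false.

Answer: False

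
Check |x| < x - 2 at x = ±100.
x = 100: LHS = |100| = 100, RHS = 100 - 2 = 98; 100 < 98 — FAILS
x = -100: LHS = |-100| = 100, RHS = (-100) - 2 = -102; 100 < -102 — FAILS

Answer: No, fails for both x = 100 and x = -100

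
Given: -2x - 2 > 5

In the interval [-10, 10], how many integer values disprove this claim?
Counterexamples in [-10, 10]: {-3, -2, -1, 0, 1, 2, 3, 4, 5, 6, 7, 8, 9, 10}.

Counting them gives 14 values.

Answer: 14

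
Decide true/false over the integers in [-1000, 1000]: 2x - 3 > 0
The claim fails at x = 0:
x = 0: LHS = 2·0 - 3 = -3; -3 > 0 — FAILS

Because a single integer refutes it, the statement is false.

Answer: False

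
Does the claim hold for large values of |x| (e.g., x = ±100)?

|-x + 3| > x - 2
x = 100: LHS = |-100 + 3| = |-97| = 97, RHS = 100 - 2 = 98; 97 > 98 — FAILS
x = -100: LHS = |-(-100) + 3| = |103| = 103, RHS = (-100) - 2 = -102; 103 > -102 — holds

Answer: Partially: fails for x = 100, holds for x = -100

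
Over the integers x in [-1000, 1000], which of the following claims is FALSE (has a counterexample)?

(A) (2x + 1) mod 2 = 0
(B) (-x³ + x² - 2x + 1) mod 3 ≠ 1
(A) x = 0: LHS = (2·0 + 1) mod 2 = 1 mod 2 = 1; 1 = 0 — FAILS
(B) x = 0: LHS = (-0³ + 0² - 2·0 + 1) mod 3 = 1 mod 3 = 1; 1 ≠ 1 — FAILS

Answer: Both A and B are false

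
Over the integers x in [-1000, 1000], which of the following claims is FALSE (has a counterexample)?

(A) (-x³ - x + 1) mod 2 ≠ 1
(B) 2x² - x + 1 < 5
(A) x = 0: LHS = (-0³ - 0 + 1) mod 2 = 1 mod 2 = 1; 1 ≠ 1 — FAILS
(B) x = 2: LHS = 2·2² - 2 + 1 = 7; 7 < 5 — FAILS

Answer: Both A and B are false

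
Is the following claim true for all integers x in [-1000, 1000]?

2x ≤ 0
The claim fails at x = 1:
x = 1: LHS = 2·1 = 2; 2 ≤ 0 — FAILS

Because a single integer refutes it, the statement is false.

Answer: False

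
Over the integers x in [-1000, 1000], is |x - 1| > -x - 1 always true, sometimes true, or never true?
Over all integers in [-1000, 1000], LHS − RHS is smallest at x = 0, where it equals 2:
x = 0: LHS = |0 - 1| = |-1| = 1, RHS = -0 - 1 = -1; 1 > -1 — holds
At the ends of the range:
x = -1000: LHS = |(-1000) - 1| = |-1001| = 1001, RHS = -(-1000) - 1 = 999; 1001 > 999 — holds
x = 1000: LHS = |1000 - 1| = |999| = 999, RHS = -1000 - 1 = -1001; 999 > -1001 — holds
Hence LHS − RHS is never zero or negative, i.e. LHS > RHS throughout, so the relation holds for every integer in [-1000, 1000].

No counterexample exists.

Answer: Always true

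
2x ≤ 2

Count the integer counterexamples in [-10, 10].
Counterexamples in [-10, 10]: {2, 3, 4, 5, 6, 7, 8, 9, 10}.

Counting them gives 9 values.

Answer: 9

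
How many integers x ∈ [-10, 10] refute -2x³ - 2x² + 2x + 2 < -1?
Counterexamples in [-10, 10]: {-10, -9, -8, -7, -6, -5, -4, -3, -2, -1, 0, 1}.

Counting them gives 12 values.

Answer: 12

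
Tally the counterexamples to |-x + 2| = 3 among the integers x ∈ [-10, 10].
Counterexamples in [-10, 10]: {-10, -9, -8, -7, -6, -5, -4, -3, -2, 0, 1, 2, 3, 4, 6, 7, 8, 9, 10}.

Counting them gives 19 values.

Answer: 19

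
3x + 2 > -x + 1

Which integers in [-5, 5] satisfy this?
Holds for: {0, 1, 2, 3, 4, 5}
Fails for: {-5, -4, -3, -2, -1}

Answer: {0, 1, 2, 3, 4, 5}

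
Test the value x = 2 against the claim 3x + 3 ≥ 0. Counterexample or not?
Substitute x = 2 into the relation:
x = 2: LHS = 3·2 + 3 = 9; 9 ≥ 0 — holds

The claim holds here, so x = 2 is not a counterexample. (A counterexample exists elsewhere, e.g. x = -2.)

Answer: No, x = 2 is not a counterexample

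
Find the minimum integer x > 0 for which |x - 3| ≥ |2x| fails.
Testing positive integers:
x = 1: LHS = |1 - 3| = |-2| = 2, RHS = |2·1| = |2| = 2; 2 ≥ 2 — holds
x = 2: LHS = |2 - 3| = |-1| = 1, RHS = |2·2| = |4| = 4; 1 ≥ 4 — FAILS  ← smallest positive counterexample

Answer: x = 2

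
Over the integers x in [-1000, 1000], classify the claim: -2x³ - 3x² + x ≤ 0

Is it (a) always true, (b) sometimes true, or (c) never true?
Holds at x = 0: LHS = -2·0³ - 3·0² + 0 = 0; 0 ≤ 0 — holds
Fails at x = -2: LHS = -2·(-2)³ - 3·(-2)² + (-2) = 2; 2 ≤ 0 — FAILS
It is satisfied by some integers in the range but not all.

Answer: Sometimes true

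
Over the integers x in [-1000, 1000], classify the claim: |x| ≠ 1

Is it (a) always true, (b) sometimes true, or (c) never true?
Holds at x = 0: LHS = |0| = 0; 0 ≠ 1 — holds
Fails at x = 1: LHS = |1| = 1; 1 ≠ 1 — FAILS
It is satisfied by some integers in the range but not all.

Answer: Sometimes true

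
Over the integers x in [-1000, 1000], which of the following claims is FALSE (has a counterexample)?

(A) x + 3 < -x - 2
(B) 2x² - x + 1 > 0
(A) x = 0: LHS = 0 + 3 = 3, RHS = -0 - 2 = -2; 3 < -2 — FAILS

(B) Over all integers in [-1000, 1000], LHS − RHS is smallest at x = 0, where it equals 1:
x = 0: LHS = 2·0² - 0 + 1 = 1; 1 > 0 — holds
At the ends of the range:
x = -1000: LHS = 2·(-1000)² - (-1000) + 1 = 2001001; 2001001 > 0 — holds
x = 1000: LHS = 2·1000² - 1000 + 1 = 1999001; 1999001 > 0 — holds
Hence LHS − RHS is never zero or negative, i.e. LHS > RHS throughout, so the relation holds for every integer in [-1000, 1000].

Only (A) has a counterexample.

Answer: A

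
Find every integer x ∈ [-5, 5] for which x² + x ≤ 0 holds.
Holds for: {-1, 0}
Fails for: {-5, -4, -3, -2, 1, 2, 3, 4, 5}

Answer: {-1, 0}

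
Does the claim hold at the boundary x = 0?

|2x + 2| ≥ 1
x = 0: LHS = |2·0 + 2| = |2| = 2; 2 ≥ 1 — holds

The relation is satisfied at x = 0.

Answer: Yes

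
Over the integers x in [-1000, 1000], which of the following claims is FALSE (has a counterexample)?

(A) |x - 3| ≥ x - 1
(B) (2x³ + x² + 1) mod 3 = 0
(A) x = 3: LHS = |3 - 3| = |0| = 0, RHS = 3 - 1 = 2; 0 ≥ 2 — FAILS
(B) x = 0: LHS = (2·0³ + 0² + 1) mod 3 = 1 mod 3 = 1; 1 = 0 — FAILS

Answer: Both A and B are false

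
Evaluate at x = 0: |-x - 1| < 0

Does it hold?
x = 0: LHS = |-0 - 1| = |-1| = 1; 1 < 0 — FAILS

The relation fails at x = 0, so x = 0 is a counterexample.

Answer: No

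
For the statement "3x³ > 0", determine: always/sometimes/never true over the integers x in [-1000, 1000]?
Holds at x = 1: LHS = 3·1³ = 3; 3 > 0 — holds
Fails at x = 0: LHS = 3·0³ = 0; 0 > 0 — FAILS
It is satisfied by some integers in the range but not all.

Answer: Sometimes true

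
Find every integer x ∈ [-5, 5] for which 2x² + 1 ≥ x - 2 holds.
Over all integers in [-5, 5], LHS − RHS is smallest at x = 0, where it equals 3:
x = 0: LHS = 2·0² + 1 = 1, RHS = 0 - 2 = -2; 1 ≥ -2 — holds
At the ends of the range:
x = -5: LHS = 2·(-5)² + 1 = 51, RHS = (-5) - 2 = -7; 51 ≥ -7 — holds
x = 5: LHS = 2·5² + 1 = 51, RHS = 5 - 2 = 3; 51 ≥ 3 — holds
Hence LHS − RHS is never negative, i.e. LHS ≥ RHS throughout, so the relation holds for every integer in [-5, 5].

Answer: All integers in [-5, 5]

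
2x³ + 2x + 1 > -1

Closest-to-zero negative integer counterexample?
Testing negative integers from -1 downward:
x = -1: LHS = 2·(-1)³ + 2·(-1) + 1 = -3; -3 > -1 — FAILS  ← closest negative counterexample to 0

Answer: x = -1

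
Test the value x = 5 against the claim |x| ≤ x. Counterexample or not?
Substitute x = 5 into the relation:
x = 5: LHS = |5| = 5; 5 ≤ 5 — holds

The claim holds here, so x = 5 is not a counterexample. (A counterexample exists elsewhere, e.g. x = -1.)

Answer: No, x = 5 is not a counterexample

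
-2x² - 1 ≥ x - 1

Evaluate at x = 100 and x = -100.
x = 100: LHS = -2·100² - 1 = -20001, RHS = 100 - 1 = 99; -20001 ≥ 99 — FAILS
x = -100: LHS = -2·(-100)² - 1 = -20001, RHS = (-100) - 1 = -101; -20001 ≥ -101 — FAILS

Answer: No, fails for both x = 100 and x = -100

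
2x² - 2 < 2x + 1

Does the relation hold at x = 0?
x = 0: LHS = 2·0² - 2 = -2, RHS = 2·0 + 1 = 1; -2 < 1 — holds

The relation is satisfied at x = 0.

Answer: Yes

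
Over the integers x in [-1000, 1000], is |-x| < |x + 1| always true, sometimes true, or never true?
Holds at x = 0: LHS = |-0| = |0| = 0, RHS = |0 + 1| = |1| = 1; 0 < 1 — holds
Fails at x = -1: LHS = |-(-1)| = |1| = 1, RHS = |(-1) + 1| = |0| = 0; 1 < 0 — FAILS
It is satisfied by some integers in the range but not all.

Answer: Sometimes true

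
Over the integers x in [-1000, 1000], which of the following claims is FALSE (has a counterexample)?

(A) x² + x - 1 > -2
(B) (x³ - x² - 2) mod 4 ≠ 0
(A) Over all integers in [-1000, 1000], LHS − RHS is smallest at x = 0, where it equals 1:
x = 0: LHS = 0² + 0 - 1 = -1; -1 > -2 — holds
At the ends of the range:
x = -1000: LHS = (-1000)² + (-1000) - 1 = 998999; 998999 > -2 — holds
x = 1000: LHS = 1000² + 1000 - 1 = 1000999; 1000999 > -2 — holds
Hence LHS − RHS is never zero or negative, i.e. LHS > RHS throughout, so the relation holds for every integer in [-1000, 1000].

(B) x = -1: LHS = ((-1)³ - (-1)² - 2) mod 4 = (-4) mod 4 = 0; 0 ≠ 0 — FAILS

Only (B) has a counterexample.

Answer: B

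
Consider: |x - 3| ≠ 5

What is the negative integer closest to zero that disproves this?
Testing negative integers from -1 downward:
x = -1: LHS = |(-1) - 3| = |-4| = 4; 4 ≠ 5 — holds
x = -2: LHS = |(-2) - 3| = |-5| = 5; 5 ≠ 5 — FAILS  ← closest negative counterexample to 0

Answer: x = -2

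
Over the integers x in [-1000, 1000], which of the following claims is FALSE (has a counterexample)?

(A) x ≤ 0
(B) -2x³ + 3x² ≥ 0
(A) x = 1: 1 ≤ 0 — FAILS
(B) x = 2: LHS = -2·2³ + 3·2² = -4; -4 ≥ 0 — FAILS

Answer: Both A and B are false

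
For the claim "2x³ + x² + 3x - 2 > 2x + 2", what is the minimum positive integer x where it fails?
Testing positive integers:
x = 1: LHS = 2·1³ + 1² + 3·1 - 2 = 4, RHS = 2·1 + 2 = 4; 4 > 4 — FAILS  ← smallest positive counterexample

Answer: x = 1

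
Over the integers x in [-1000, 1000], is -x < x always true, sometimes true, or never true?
Holds at x = 1: -1 < 1 — holds
Fails at x = 0: LHS = -0 = 0; 0 < 0 — FAILS
It is satisfied by some integers in the range but not all.

Answer: Sometimes true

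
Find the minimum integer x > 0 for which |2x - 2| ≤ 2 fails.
Testing positive integers:
x = 1: LHS = |2·1 - 2| = |0| = 0; 0 ≤ 2 — holds
x = 2: LHS = |2·2 - 2| = |2| = 2; 2 ≤ 2 — holds
x = 3: LHS = |2·3 - 2| = |4| = 4; 4 ≤ 2 — FAILS  ← smallest positive counterexample

Answer: x = 3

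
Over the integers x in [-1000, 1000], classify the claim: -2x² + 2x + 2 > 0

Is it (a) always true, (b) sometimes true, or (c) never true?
Holds at x = 0: LHS = -2·0² + 2·0 + 2 = 2; 2 > 0 — holds
Fails at x = -1: LHS = -2·(-1)² + 2·(-1) + 2 = -2; -2 > 0 — FAILS
It is satisfied by some integers in the range but not all.

Answer: Sometimes true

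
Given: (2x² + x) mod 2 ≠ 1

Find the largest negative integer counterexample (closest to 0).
Testing negative integers from -1 downward:
x = -1: LHS = (2·(-1)² + (-1)) mod 2 = 1 mod 2 = 1; 1 ≠ 1 — FAILS  ← closest negative counterexample to 0

Answer: x = -1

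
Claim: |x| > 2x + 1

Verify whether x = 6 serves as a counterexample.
Substitute x = 6 into the relation:
x = 6: LHS = |6| = 6, RHS = 2·6 + 1 = 13; 6 > 13 — FAILS

Since the claim fails at x = 6, this value is a counterexample.

Answer: Yes, x = 6 is a counterexample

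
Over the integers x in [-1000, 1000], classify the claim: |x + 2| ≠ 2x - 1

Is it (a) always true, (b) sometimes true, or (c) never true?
Holds at x = 0: LHS = |0 + 2| = |2| = 2, RHS = 2·0 - 1 = -1; 2 ≠ -1 — holds
Fails at x = 3: LHS = |3 + 2| = |5| = 5, RHS = 2·3 - 1 = 5; 5 ≠ 5 — FAILS
It is satisfied by some integers in the range but not all.

Answer: Sometimes true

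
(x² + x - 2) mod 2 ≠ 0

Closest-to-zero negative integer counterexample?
Testing negative integers from -1 downward:
x = -1: LHS = ((-1)² + (-1) - 2) mod 2 = (-2) mod 2 = 0; 0 ≠ 0 — FAILS  ← closest negative counterexample to 0

Answer: x = -1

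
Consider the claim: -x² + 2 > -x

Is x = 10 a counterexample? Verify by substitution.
Substitute x = 10 into the relation:
x = 10: LHS = -10² + 2 = -98; -98 > -10 — FAILS

Since the claim fails at x = 10, this value is a counterexample.

Answer: Yes, x = 10 is a counterexample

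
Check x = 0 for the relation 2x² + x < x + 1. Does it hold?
x = 0: LHS = 2·0² + 0 = 0, RHS = 0 + 1 = 1; 0 < 1 — holds

The relation is satisfied at x = 0.

Answer: Yes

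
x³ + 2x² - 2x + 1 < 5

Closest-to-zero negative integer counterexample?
Testing negative integers from -1 downward:
x = -1: LHS = (-1)³ + 2·(-1)² - 2·(-1) + 1 = 4; 4 < 5 — holds
x = -2: LHS = (-2)³ + 2·(-2)² - 2·(-2) + 1 = 5; 5 < 5 — FAILS  ← closest negative counterexample to 0

Answer: x = -2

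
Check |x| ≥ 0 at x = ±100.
x = 100: LHS = |100| = 100; 100 ≥ 0 — holds
x = -100: LHS = |-100| = 100; 100 ≥ 0 — holds

Answer: Yes, holds for both x = 100 and x = -100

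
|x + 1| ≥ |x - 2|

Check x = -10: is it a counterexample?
Substitute x = -10 into the relation:
x = -10: LHS = |(-10) + 1| = |-9| = 9, RHS = |(-10) - 2| = |-12| = 12; 9 ≥ 12 — FAILS

Since the claim fails at x = -10, this value is a counterexample.

Answer: Yes, x = -10 is a counterexample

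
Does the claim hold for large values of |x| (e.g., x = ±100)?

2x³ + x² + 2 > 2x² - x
x = 100: LHS = 2·100³ + 100² + 2 = 2010002, RHS = 2·100² - 100 = 19900; 2010002 > 19900 — holds
x = -100: LHS = 2·(-100)³ + (-100)² + 2 = -1989998, RHS = 2·(-100)² - (-100) = 20100; -1989998 > 20100 — FAILS

Answer: Partially: holds for x = 100, fails for x = -100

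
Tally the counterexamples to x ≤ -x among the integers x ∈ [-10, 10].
Counterexamples in [-10, 10]: {1, 2, 3, 4, 5, 6, 7, 8, 9, 10}.

Counting them gives 10 values.

Answer: 10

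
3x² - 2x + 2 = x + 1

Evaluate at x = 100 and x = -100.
x = 100: LHS = 3·100² - 2·100 + 2 = 29802, RHS = 100 + 1 = 101; 29802 = 101 — FAILS
x = -100: LHS = 3·(-100)² - 2·(-100) + 2 = 30202, RHS = (-100) + 1 = -99; 30202 = -99 — FAILS

Answer: No, fails for both x = 100 and x = -100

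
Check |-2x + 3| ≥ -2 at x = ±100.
x = 100: LHS = |-2·100 + 3| = |-197| = 197; 197 ≥ -2 — holds
x = -100: LHS = |-2·(-100) + 3| = |203| = 203; 203 ≥ -2 — holds

Answer: Yes, holds for both x = 100 and x = -100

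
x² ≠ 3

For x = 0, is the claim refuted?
Substitute x = 0 into the relation:
x = 0: LHS = 0² = 0; 0 ≠ 3 — holds

The relation holds at x = 0, so it is not a counterexample.

Answer: No, x = 0 is not a counterexample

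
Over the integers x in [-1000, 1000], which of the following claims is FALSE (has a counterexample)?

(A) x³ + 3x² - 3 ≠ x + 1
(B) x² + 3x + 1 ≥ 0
(A) Track d = LHS − RHS over the integers in [-1000, 1000]. Equality would need d = 0, but d changes sign only between consecutive integers, jumping over 0:
x = -3: LHS = (-3)³ + 3·(-3)² - 3 = -3, RHS = (-3) + 1 = -2; -3 ≠ -2 — holds  (d = -1)
x = -2: LHS = (-2)³ + 3·(-2)² - 3 = 1, RHS = (-2) + 1 = -1; 1 ≠ -1 — holds  (d = 2)
x = -2: LHS = (-2)³ + 3·(-2)² - 3 = 1, RHS = (-2) + 1 = -1; 1 ≠ -1 — holds  (d = 2)
x = -1: LHS = (-1)³ + 3·(-1)² - 3 = -1, RHS = (-1) + 1 = 0; -1 ≠ 0 — holds  (d = -1)
x = 1: LHS = 1³ + 3·1² - 3 = 1, RHS = 1 + 1 = 2; 1 ≠ 2 — holds  (d = -1)
x = 2: LHS = 2³ + 3·2² - 3 = 17, RHS = 2 + 1 = 3; 17 ≠ 3 — holds  (d = 14)
Away from these crossings d keeps a constant sign, and checking every integer in [-1000, 1000] confirms d ≠ 0 throughout. Hence the two sides are never equal, so the relation holds for every integer in [-1000, 1000].

(B) x = -1: LHS = (-1)² + 3·(-1) + 1 = -1; -1 ≥ 0 — FAILS

Only (B) has a counterexample.

Answer: B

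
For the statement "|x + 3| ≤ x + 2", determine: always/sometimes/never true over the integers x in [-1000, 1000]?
Over all integers in [-1000, 1000], LHS − RHS is smallest at x = 0, where it equals 1:
x = 0: LHS = |0 + 3| = |3| = 3, RHS = 0 + 2 = 2; 3 ≤ 2 — FAILS
At the ends of the range:
x = -1000: LHS = |(-1000) + 3| = |-997| = 997, RHS = (-1000) + 2 = -998; 997 ≤ -998 — FAILS
x = 1000: LHS = |1000 + 3| = |1003| = 1003, RHS = 1000 + 2 = 1002; 1003 ≤ 1002 — FAILS
Hence LHS − RHS is never zero or negative, i.e. LHS > RHS throughout, so the claimed relation (≤) fails for every integer in [-1000, 1000].

No integer in the range satisfies it.

Answer: Never true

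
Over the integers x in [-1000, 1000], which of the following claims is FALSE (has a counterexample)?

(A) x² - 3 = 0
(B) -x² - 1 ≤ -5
(A) x = 0: LHS = 0² - 3 = -3; -3 = 0 — FAILS
(B) x = 0: LHS = -0² - 1 = -1; -1 ≤ -5 — FAILS

Answer: Both A and B are false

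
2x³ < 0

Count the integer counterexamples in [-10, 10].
Counterexamples in [-10, 10]: {0, 1, 2, 3, 4, 5, 6, 7, 8, 9, 10}.

Counting them gives 11 values.

Answer: 11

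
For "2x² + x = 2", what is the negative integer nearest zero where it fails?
Testing negative integers from -1 downward:
x = -1: LHS = 2·(-1)² + (-1) = 1; 1 = 2 — FAILS  ← closest negative counterexample to 0

Answer: x = -1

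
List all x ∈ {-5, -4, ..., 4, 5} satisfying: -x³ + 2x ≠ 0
Holds for: {-5, -4, -3, -2, -1, 1, 2, 3, 4, 5}
Fails for: {0}

Answer: {-5, -4, -3, -2, -1, 1, 2, 3, 4, 5}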